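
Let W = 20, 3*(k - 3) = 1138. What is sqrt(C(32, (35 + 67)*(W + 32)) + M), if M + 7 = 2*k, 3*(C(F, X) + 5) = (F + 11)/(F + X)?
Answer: sqrt(48219021462)/8004 ≈ 27.435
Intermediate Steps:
k = 1147/3 (k = 3 + (1/3)*1138 = 3 + 1138/3 = 1147/3 ≈ 382.33)
C(F, X) = -5 + (11 + F)/(3*(F + X)) (C(F, X) = -5 + ((F + 11)/(F + X))/3 = -5 + ((11 + F)/(F + X))/3 = -5 + (11 + F)/(3*(F + X)))
M = 2273/3 (M = -7 + 2*(1147/3) = -7 + 2294/3 = 2273/3 ≈ 757.67)
sqrt(C(32, (35 + 67)*(W + 32)) + M) = sqrt((11 - 15*(35 + 67)*(20 + 32) - 14*32)/(3*(32 + (35 + 67)*(20 + 32))) + 2273/3) = sqrt((11 - 1530*52 - 448)/(3*(32 + 102*52)) + 2273/3) = sqrt((11 - 15*5304 - 448)/(3*(32 + 5304)) + 2273/3) = sqrt((1/3)*(11 - 79560 - 448)/5336 + 2273/3) = sqrt((1/3)*(1/5336)*(-79997) + 2273/3) = sqrt(-79997/16008 + 2273/3) = sqrt(12048731/16008) = sqrt(48219021462)/8004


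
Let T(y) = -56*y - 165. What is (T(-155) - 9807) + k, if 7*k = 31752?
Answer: 3244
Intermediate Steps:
k = 4536 (k = (⅐)*31752 = 4536)
T(y) = -165 - 56*y
(T(-155) - 9807) + k = ((-165 - 56*(-155)) - 9807) + 4536 = ((-165 + 8680) - 9807) + 4536 = (8515 - 9807) + 4536 = -1292 + 4536 = 3244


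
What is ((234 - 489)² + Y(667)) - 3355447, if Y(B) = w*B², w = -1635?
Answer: -730683937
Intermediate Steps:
Y(B) = -1635*B²
((234 - 489)² + Y(667)) - 3355447 = ((234 - 489)² - 1635*667²) - 3355447 = ((-255)² - 1635*444889) - 3355447 = (65025 - 727393515) - 3355447 = -727328490 - 3355447 = -730683937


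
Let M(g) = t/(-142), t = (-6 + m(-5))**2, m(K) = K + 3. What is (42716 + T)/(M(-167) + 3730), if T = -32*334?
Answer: 378998/44133 ≈ 8.5876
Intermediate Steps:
T = -10688
m(K) = 3 + K
t = 64 (t = (-6 + (3 - 5))**2 = (-6 - 2)**2 = (-8)**2 = 64)
M(g) = -32/71 (M(g) = 64/(-142) = 64*(-1/142) = -32/71)
(42716 + T)/(M(-167) + 3730) = (42716 - 10688)/(-32/71 + 3730) = 32028/(264798/71) = 32028*(71/264798) = 378998/44133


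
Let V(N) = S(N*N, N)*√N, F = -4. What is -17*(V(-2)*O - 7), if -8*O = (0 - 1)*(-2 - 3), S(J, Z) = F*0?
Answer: 119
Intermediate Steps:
S(J, Z) = 0 (S(J, Z) = -4*0 = 0)
V(N) = 0 (V(N) = 0*√N = 0)
O = -5/8 (O = -(0 - 1)*(-2 - 3)/8 = -(-1)*(-5)/8 = -⅛*5 = -5/8 ≈ -0.62500)
-17*(V(-2)*O - 7) = -17*(0*(-5/8) - 7) = -17*(0 - 7) = -17*(-7) = 119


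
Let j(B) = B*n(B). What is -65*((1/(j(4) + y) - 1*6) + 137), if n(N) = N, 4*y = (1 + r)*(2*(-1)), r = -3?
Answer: -144820/17 ≈ -8518.8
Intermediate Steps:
y = 1 (y = ((1 - 3)*(2*(-1)))/4 = (-2*(-2))/4 = (¼)*4 = 1)
j(B) = B² (j(B) = B*B = B²)
-65*((1/(j(4) + y) - 1*6) + 137) = -65*((1/(4² + 1) - 1*6) + 137) = -65*((1/(16 + 1) - 6) + 137) = -65*((1/17 - 6) + 137) = -65*(-101/17 + 137) = -65*2228/17 = -144820/17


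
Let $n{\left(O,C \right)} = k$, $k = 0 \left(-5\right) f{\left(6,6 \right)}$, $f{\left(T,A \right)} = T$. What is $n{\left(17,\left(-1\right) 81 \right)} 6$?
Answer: $0$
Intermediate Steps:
$k = 0$ ($k = 0 \left(-5\right) 6 = 0 \cdot 6 = 0$)
$n{\left(O,C \right)} = 0$
$n{\left(17,\left(-1\right) 81 \right)} 6 = 0 \cdot 6 = 0$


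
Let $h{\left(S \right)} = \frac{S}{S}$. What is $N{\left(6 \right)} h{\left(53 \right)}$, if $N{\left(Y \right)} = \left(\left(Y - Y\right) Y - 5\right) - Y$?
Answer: $-11$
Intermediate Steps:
$N{\left(Y \right)} = -5 - Y$ ($N{\left(Y \right)} = \left(0 Y - 5\right) - Y = \left(0 - 5\right) - Y = -5 - Y$)
$h{\left(S \right)} = 1$
$N{\left(6 \right)} h{\left(53 \right)} = \left(-5 - 6\right) 1 = \left(-11\right) 1 = -11$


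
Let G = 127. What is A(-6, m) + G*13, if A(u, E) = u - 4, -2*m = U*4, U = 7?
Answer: 1641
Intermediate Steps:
m = -14 (m = -7*4/2 = -½*28 = -14)
A(u, E) = -4 + u
A(-6, m) + G*13 = (-4 - 6) + 127*13 = -10 + 1651 = 1641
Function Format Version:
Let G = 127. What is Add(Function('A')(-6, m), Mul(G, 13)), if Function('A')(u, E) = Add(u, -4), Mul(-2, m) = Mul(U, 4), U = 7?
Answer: 1641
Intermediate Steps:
m = -14 (m = Mul(Rational(-1, 2), Mul(7, 4)) = Mul(Rational(-1, 2), 28) = -14)
Function('A')(u, E) = Add(-4, u)
Add(Function('A')(-6, m), Mul(G, 13)) = Add(Add(-4, -6), Mul(127, 13)) = Add(-10, 1651) = 1641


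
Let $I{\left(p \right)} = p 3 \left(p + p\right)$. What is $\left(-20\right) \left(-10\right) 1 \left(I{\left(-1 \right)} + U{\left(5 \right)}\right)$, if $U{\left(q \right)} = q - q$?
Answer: $1200$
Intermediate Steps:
$U{\left(q \right)} = 0$
$I{\left(p \right)} = 6 p^{2}$ ($I{\left(p \right)} = 3 p 2 p = 6 p^{2}$)
$\left(-20\right) \left(-10\right) 1 \left(I{\left(-1 \right)} + U{\left(5 \right)}\right) = \left(-20\right) \left(-10\right) 1 \left(6 \left(-1\right)^{2} + 0\right) = 200 \cdot 1 \left(6 \cdot 1 + 0\right) = 200 \cdot 1 \left(6 + 0\right) = 200 \cdot 1 \cdot 6 = 200 \cdot 6 = 1200$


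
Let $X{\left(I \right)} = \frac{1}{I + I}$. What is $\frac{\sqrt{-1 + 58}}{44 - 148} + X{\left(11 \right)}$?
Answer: $\frac{1}{22} - \frac{\sqrt{57}}{104} \approx -0.02714$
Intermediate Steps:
$X{\left(I \right)} = \frac{1}{2 I}$
$\frac{\sqrt{-1 + 58}}{44 - 148} + X{\left(11 \right)} = \frac{\sqrt{-1 + 58}}{44 - 148} + \frac{1}{2 \cdot 11} = \frac{\sqrt{57}}{-104} + \frac{1}{2} \cdot \frac{1}{11} = \sqrt{57} \left(- \frac{1}{104}\right) + \frac{1}{22} = - \frac{\sqrt{57}}{104} + \frac{1}{22} = \frac{1}{22} - \frac{\sqrt{57}}{104}$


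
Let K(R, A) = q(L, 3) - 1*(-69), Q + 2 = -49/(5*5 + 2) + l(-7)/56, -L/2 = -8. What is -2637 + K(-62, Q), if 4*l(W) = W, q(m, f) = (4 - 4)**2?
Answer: -2568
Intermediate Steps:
L = 16 (L = -2*(-8) = 16)
q(m, f) = 0 (q(m, f) = 0**2 = 0)
l(W) = W/4
Q = -3323/864 (Q = -2 + (-49/(5*5 + 2) + ((1/4)*(-7))/56) = -2 + (-49/(25 + 2) - 7/4*1/56) = -2 + (-49/27 - 1/32) = -2 - 1595/864 = -3323/864 ≈ -3.8461)
K(R, A) = 69 (K(R, A) = 0 - 1*(-69) = 0 + 69 = 69)
-2637 + K(-62, Q) = -2637 + 69 = -2568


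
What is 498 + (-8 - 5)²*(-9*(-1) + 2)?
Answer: 2357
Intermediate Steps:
498 + (-8 - 5)²*(-9*(-1) + 2) = 498 + (-13)²*(9 + 2) = 498 + 169*11 = 498 + 1859 = 2357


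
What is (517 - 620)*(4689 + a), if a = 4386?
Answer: -934725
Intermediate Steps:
(517 - 620)*(4689 + a) = (517 - 620)*(4689 + 4386) = -103*9075 = -934725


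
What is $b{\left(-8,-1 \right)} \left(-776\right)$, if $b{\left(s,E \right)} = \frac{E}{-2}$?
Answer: $-388$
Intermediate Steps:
$b{\left(s,E \right)} = - \frac{E}{2}$ ($b{\left(s,E \right)} = E \left(- \frac{1}{2}\right) = - \frac{E}{2}$)
$b{\left(-8,-1 \right)} \left(-776\right) = \left(- \frac{1}{2}\right) \left(-1\right) \left(-776\right) = \frac{1}{2} \left(-776\right) = -388$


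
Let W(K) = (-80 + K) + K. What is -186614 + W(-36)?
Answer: -186766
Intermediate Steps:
W(K) = -80 + 2*K
-186614 + W(-36) = -186614 + (-80 + 2*(-36)) = -186614 + (-80 - 72) = -186614 - 152 = -186766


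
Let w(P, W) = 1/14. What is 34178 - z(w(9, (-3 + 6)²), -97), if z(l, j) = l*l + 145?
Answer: 6670467/196 ≈ 34033.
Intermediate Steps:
w(P, W) = 1/14
z(l, j) = 145 + l² (z(l, j) = l² + 145 = 145 + l²)
34178 - z(w(9, (-3 + 6)²), -97) = 34178 - (145 + (1/14)²) = 34178 - (145 + 1/196) = 34178 - 1*28421/196 = 34178 - 28421/196 = 6670467/196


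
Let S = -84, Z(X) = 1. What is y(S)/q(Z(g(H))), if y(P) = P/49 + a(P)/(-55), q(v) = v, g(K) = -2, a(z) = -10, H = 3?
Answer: -118/77 ≈ -1.5325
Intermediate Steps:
y(P) = 2/11 + P/49 (y(P) = P/49 - 10/(-55) = P*(1/49) - 10*(-1/55) = P/49 + 2/11 = 2/11 + P/49)
y(S)/q(Z(g(H))) = (2/11 + (1/49)*(-84))/1 = (2/11 - 12/7)*1 = -118/77*1 = -118/77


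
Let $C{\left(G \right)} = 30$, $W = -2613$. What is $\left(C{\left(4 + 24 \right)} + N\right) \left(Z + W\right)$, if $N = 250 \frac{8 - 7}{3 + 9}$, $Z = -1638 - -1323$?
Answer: $-148840$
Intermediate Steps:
$Z = -315$ ($Z = -1638 + 1323 = -315$)
$N = \frac{125}{6}$ ($N = 250 \cdot 1 \cdot \frac{1}{12} = 250 \cdot \frac{1}{12} = \frac{125}{6} \approx 20.833$)
$\left(C{\left(4 + 24 \right)} + N\right) \left(Z + W\right) = \left(30 + \frac{125}{6}\right) \left(-315 - 2613\right) = \frac{305}{6} \left(-2928\right) = -148840$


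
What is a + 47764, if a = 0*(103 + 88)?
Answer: 47764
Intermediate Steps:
a = 0 (a = 0*191 = 0)
a + 47764 = 0 + 47764 = 47764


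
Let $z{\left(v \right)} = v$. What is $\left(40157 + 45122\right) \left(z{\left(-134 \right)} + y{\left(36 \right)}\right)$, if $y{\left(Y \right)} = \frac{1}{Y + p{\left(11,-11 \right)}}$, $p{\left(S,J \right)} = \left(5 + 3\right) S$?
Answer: $- \frac{1416910585}{124} \approx -1.1427 \cdot 10^{7}$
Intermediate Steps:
$p{\left(S,J \right)} = 8 S$
$y{\left(Y \right)} = \frac{1}{88 + Y}$ ($y{\left(Y \right)} = \frac{1}{Y + 8 \cdot 11} = \frac{1}{Y + 88} = \frac{1}{88 + Y}$)
$\left(40157 + 45122\right) \left(z{\left(-134 \right)} + y{\left(36 \right)}\right) = \left(40157 + 45122\right) \left(-134 + \frac{1}{88 + 36}\right) = 85279 \left(-134 + \frac{1}{124}\right) = 85279 \left(- \frac{16615}{124}\right) = - \frac{1416910585}{124}$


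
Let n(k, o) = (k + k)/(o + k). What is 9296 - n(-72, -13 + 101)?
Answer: 9305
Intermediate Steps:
n(k, o) = 2*k/(k + o) (n(k, o) = (2*k)/(k + o) = 2*k/(k + o))
9296 - n(-72, -13 + 101) = 9296 - 2*(-72)/(-72 + (-13 + 101)) = 9296 - 2*(-72)/(-72 + 88) = 9296 - 2*(-72)/16 = 9296 - 1*(-9) = 9296 + 9 = 9305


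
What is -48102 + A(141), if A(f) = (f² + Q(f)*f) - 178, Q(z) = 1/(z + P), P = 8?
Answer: -4231310/149 ≈ -28398.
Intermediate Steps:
Q(z) = 1/(8 + z) (Q(z) = 1/(z + 8) = 1/(8 + z))
A(f) = -178 + f² + f/(8 + f) (A(f) = (f² + f/(8 + f)) - 178 = -178 + f² + f/(8 + f))
-48102 + A(141) = -48102 + (141 + (-178 + 141²)*(8 + 141))/(8 + 141) = -48102 + (141 + (-178 + 19881)*149)/149 = -48102 + (141 + 19703*149)/149 = -48102 + (141 + 2935747)/149 = -48102 + (1/149)*2935888 = -48102 + 2935888/149 = -4231310/149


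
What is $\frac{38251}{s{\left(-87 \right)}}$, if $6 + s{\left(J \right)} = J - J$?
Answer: $- \frac{38251}{6} \approx -6375.2$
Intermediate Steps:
$s{\left(J \right)} = -6$ ($s{\left(J \right)} = -6 + \left(J - J\right) = -6 + 0 = -6$)
$\frac{38251}{s{\left(-87 \right)}} = \frac{38251}{-6} = 38251 \left(- \frac{1}{6}\right) = - \frac{38251}{6}$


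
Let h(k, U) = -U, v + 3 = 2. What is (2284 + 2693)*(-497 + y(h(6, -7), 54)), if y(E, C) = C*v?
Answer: -2742327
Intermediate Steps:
v = -1 (v = -3 + 2 = -1)
y(E, C) = -C (y(E, C) = C*(-1) = -C)
(2284 + 2693)*(-497 + y(h(6, -7), 54)) = (2284 + 2693)*(-497 - 1*54) = 4977*(-497 - 54) = 4977*(-551) = -2742327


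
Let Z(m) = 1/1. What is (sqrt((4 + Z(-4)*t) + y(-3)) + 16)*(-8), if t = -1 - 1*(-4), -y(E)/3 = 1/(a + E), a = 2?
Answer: -128 - 8*sqrt(10) ≈ -153.30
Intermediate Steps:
Z(m) = 1 (Z(m) = 1*1 = 1)
y(E) = -3/(2 + E)
t = 3 (t = -1 + 4 = 3)
(sqrt((4 + Z(-4)*t) + y(-3)) + 16)*(-8) = (sqrt((4 + 1*3) - 3/(2 - 3)) + 16)*(-8) = (sqrt((4 + 3) - 3/(-1)) + 16)*(-8) = (sqrt(7 - 3*(-1)) + 16)*(-8) = (sqrt(7 + 3) + 16)*(-8) = (sqrt(10) + 16)*(-8) = (16 + sqrt(10))*(-8) = -128 - 8*sqrt(10)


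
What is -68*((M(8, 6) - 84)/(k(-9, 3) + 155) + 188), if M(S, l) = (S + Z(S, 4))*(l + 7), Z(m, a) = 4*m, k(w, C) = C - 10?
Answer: -480420/37 ≈ -12984.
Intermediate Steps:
k(w, C) = -10 + C
M(S, l) = 5*S*(7 + l) (M(S, l) = (S + 4*S)*(l + 7) = (5*S)*(7 + l) = 5*S*(7 + l))
-68*((M(8, 6) - 84)/(k(-9, 3) + 155) + 188) = -68*((5*8*(7 + 6) - 84)/((-10 + 3) + 155) + 188) = -68*((5*8*13 - 84)/(-7 + 155) + 188) = -68*((520 - 84)/148 + 188) = -68*(436*(1/148) + 188) = -68*(109/37 + 188) = -68*7065/37 = -480420/37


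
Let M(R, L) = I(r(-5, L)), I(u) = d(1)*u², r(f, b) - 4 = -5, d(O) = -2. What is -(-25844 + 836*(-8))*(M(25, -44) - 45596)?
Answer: -1483394136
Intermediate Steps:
r(f, b) = -1 (r(f, b) = 4 - 5 = -1)
I(u) = -2*u²
M(R, L) = -2 (M(R, L) = -2*(-1)² = -2*1 = -2)
-(-25844 + 836*(-8))*(M(25, -44) - 45596) = -(-25844 + 836*(-8))*(-2 - 45596) = -(-25844 - 6688)*(-45598) = -(-32532)*(-45598) = -1*1483394136 = -1483394136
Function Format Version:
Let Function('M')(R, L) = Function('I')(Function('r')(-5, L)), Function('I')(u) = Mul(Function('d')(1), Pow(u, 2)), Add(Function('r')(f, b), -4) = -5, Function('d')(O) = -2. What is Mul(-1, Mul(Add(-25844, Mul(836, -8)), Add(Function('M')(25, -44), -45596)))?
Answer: -1483394136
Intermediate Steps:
Function('r')(f, b) = -1 (Function('r')(f, b) = Add(4, -5) = -1)
Function('I')(u) = Mul(-2, Pow(u, 2))
Function('M')(R, L) = -2 (Function('M')(R, L) = Mul(-2, Pow(-1, 2)) = Mul(-2, 1) = -2)
Mul(-1, Mul(Add(-25844, Mul(836, -8)), Add(Function('M')(25, -44), -45596))) = Mul(-1, Mul(Add(-25844, Mul(836, -8)), Add(-2, -45596))) = Mul(-1, Mul(Add(-25844, -6688), -45598)) = Mul(-1, Mul(-32532, -45598)) = Mul(-1, 1483394136) = -1483394136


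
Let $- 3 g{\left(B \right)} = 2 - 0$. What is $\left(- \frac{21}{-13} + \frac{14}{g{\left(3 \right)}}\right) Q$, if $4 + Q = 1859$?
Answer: $- \frac{467460}{13} \approx -35958.0$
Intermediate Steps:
$g{\left(B \right)} = - \frac{2}{3}$ ($g{\left(B \right)} = - \frac{2 - 0}{3} = - \frac{2 + 0}{3} = \left(- \frac{1}{3}\right) 2 = - \frac{2}{3}$)
$Q = 1855$ ($Q = -4 + 1859 = 1855$)
$\left(- \frac{21}{-13} + \frac{14}{g{\left(3 \right)}}\right) Q = \left(- \frac{21}{-13} + \frac{14}{- \frac{2}{3}}\right) 1855 = \left(\left(-21\right) \left(- \frac{1}{13}\right) + 14 \left(- \frac{3}{2}\right)\right) 1855 = \left(\frac{21}{13} - 21\right) 1855 = \left(- \frac{252}{13}\right) 1855 = - \frac{467460}{13}$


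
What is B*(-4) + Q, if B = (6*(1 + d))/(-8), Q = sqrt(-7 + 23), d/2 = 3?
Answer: 25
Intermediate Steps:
d = 6 (d = 2*3 = 6)
Q = 4 (Q = sqrt(16) = 4)
B = -21/4 (B = (6*(1 + 6))/(-8) = (6*7)*(-1/8) = 42*(-1/8) = -21/4 ≈ -5.2500)
B*(-4) + Q = -21/4*(-4) + 4 = 21 + 4 = 25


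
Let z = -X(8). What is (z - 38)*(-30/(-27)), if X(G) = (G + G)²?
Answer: -980/3 ≈ -326.67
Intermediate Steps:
X(G) = 4*G² (X(G) = (2*G)² = 4*G²)
z = -256 (z = -4*8² = -4*64 = -1*256 = -256)
(z - 38)*(-30/(-27)) = (-256 - 38)*(-30/(-27)) = -(-8820)*(-1)/27 = -294*10/9 = -980/3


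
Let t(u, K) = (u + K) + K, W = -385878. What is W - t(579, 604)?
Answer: -387665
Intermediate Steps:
t(u, K) = u + 2*K (t(u, K) = (K + u) + K = u + 2*K)
W - t(579, 604) = -385878 - (579 + 2*604) = -385878 - (579 + 1208) = -385878 - 1*1787 = -385878 - 1787 = -387665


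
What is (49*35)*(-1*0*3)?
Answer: 0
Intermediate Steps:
(49*35)*(-1*0*3) = 1715*(0*3) = 1715*0 = 0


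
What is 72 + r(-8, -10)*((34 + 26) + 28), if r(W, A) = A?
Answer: -808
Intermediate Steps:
72 + r(-8, -10)*((34 + 26) + 28) = 72 - 10*((34 + 26) + 28) = 72 - 10*(60 + 28) = 72 - 10*88 = 72 - 880 = -808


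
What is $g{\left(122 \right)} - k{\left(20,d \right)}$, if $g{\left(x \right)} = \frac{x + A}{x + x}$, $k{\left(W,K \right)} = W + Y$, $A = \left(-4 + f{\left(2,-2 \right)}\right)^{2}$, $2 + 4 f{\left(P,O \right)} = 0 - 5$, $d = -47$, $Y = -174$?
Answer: $\frac{603697}{3904} \approx 154.64$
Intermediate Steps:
$f{\left(P,O \right)} = - \frac{7}{4}$ ($f{\left(P,O \right)} = - \frac{1}{2} + \frac{0 - 5}{4} = - \frac{1}{2} + \frac{1}{4} \left(-5\right) = - \frac{1}{2} - \frac{5}{4} = - \frac{7}{4}$)
$A = \frac{529}{16}$ ($A = \left(-4 - \frac{7}{4}\right)^{2} = \left(- \frac{23}{4}\right)^{2} = \frac{529}{16} \approx 33.063$)
$k{\left(W,K \right)} = -174 + W$ ($k{\left(W,K \right)} = W - 174 = -174 + W$)
$g{\left(x \right)} = \frac{\frac{529}{16} + x}{2 x}$ ($g{\left(x \right)} = \frac{x + \frac{529}{16}}{x + x} = \frac{\frac{529}{16} + x}{2 x}$)
$g{\left(122 \right)} - k{\left(20,d \right)} = \frac{529 + 16 \cdot 122}{32 \cdot 122} - \left(-174 + 20\right) = \frac{1}{32} \cdot \frac{1}{122} \left(529 + 1952\right) - -154 = \frac{1}{32} \cdot \frac{1}{122} \cdot 2481 + 154 = \frac{2481}{3904} + 154 = \frac{603697}{3904}$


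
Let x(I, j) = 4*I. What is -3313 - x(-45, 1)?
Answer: -3133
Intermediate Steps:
-3313 - x(-45, 1) = -3313 - 4*(-45) = -3313 - 1*(-180) = -3313 + 180 = -3133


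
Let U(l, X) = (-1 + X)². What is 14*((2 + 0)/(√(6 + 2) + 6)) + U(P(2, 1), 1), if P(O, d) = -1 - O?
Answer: 6 - 2*√2 ≈ 3.1716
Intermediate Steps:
14*((2 + 0)/(√(6 + 2) + 6)) + U(P(2, 1), 1) = 14*((2 + 0)/(√(6 + 2) + 6)) + (-1 + 1)² = 14*(2/(√8 + 6)) + 0² = 14*(2/(2*√2 + 6)) + 0 = 14*(2/(6 + 2*√2)) + 0 = 28/(6 + 2*√2) + 0 = 28/(6 + 2*√2)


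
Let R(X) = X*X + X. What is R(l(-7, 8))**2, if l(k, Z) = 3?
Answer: 144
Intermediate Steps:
R(X) = X + X**2 (R(X) = X**2 + X = X + X**2)
R(l(-7, 8))**2 = (3*(1 + 3))**2 = (3*4)**2 = 12**2 = 144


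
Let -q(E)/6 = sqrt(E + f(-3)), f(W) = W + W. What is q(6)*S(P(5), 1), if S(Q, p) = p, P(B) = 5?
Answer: 0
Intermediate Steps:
f(W) = 2*W
q(E) = -6*sqrt(-6 + E) (q(E) = -6*sqrt(E + 2*(-3)) = -6*sqrt(E - 6) = -6*sqrt(-6 + E))
q(6)*S(P(5), 1) = -6*sqrt(-6 + 6)*1 = -6*sqrt(0)*1 = -6*0*1 = 0*1 = 0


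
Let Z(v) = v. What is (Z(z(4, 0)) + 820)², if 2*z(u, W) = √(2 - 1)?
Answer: 2692881/4 ≈ 6.7322e+5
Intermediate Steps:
z(u, W) = ½ (z(u, W) = √(2 - 1)/2 = √1/2 = (½)*1 = ½)
(Z(z(4, 0)) + 820)² = (½ + 820)² = (1641/2)² = 2692881/4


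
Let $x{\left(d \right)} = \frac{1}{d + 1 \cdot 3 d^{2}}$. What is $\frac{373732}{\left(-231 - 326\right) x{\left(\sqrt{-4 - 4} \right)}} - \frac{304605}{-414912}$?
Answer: $\frac{1240583687667}{77035328} - \frac{747464 i \sqrt{2}}{557} \approx 16104.0 - 1897.8 i$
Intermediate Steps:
$x{\left(d \right)} = \frac{1}{d + 3 d^{2}}$
$\frac{373732}{\left(-231 - 326\right) x{\left(\sqrt{-4 - 4} \right)}} - \frac{304605}{-414912} = \frac{373732}{\left(-231 - 326\right) \frac{1}{\sqrt{-4 - 4} \left(1 + 3 \sqrt{-4 - 4}\right)}} - \frac{304605}{-414912} = \frac{373732}{\left(-557\right) \frac{1}{\sqrt{-8} \left(1 + 3 \sqrt{-8}\right)}} - - \frac{101535}{138304} = \frac{373732}{\left(-557\right) \frac{1}{2 i \sqrt{2} \left(1 + 3 \cdot 2 i \sqrt{2}\right)}} + \frac{101535}{138304} = \frac{373732}{\left(-557\right) \frac{\left(- \frac{1}{4}\right) i \sqrt{2}}{1 + 6 i \sqrt{2}}} + \frac{101535}{138304} = \frac{373732}{\left(-557\right) \left(- \frac{i \sqrt{2}}{4 \left(1 + 6 i \sqrt{2}\right)}\right)} + \frac{101535}{138304} = \frac{373732}{\frac{557}{4} i \sqrt{2} \frac{1}{1 + 6 i \sqrt{2}}} + \frac{101535}{138304} = 373732 \left(- \frac{2 i \sqrt{2} \left(1 + 6 i \sqrt{2}\right)}{557}\right) + \frac{101535}{138304} = - \frac{747464 i \sqrt{2} \left(1 + 6 i \sqrt{2}\right)}{557} + \frac{101535}{138304} = \frac{101535}{138304} - \frac{747464 i \sqrt{2} \left(1 + 6 i \sqrt{2}\right)}{557}$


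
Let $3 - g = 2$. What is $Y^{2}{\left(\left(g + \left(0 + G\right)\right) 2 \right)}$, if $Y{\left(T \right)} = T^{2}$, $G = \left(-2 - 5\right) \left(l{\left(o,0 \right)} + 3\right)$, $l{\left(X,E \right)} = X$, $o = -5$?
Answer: $810000$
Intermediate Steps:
$g = 1$ ($g = 3 - 2 = 1$)
$G = 14$ ($G = \left(-2 - 5\right) \left(-5 + 3\right) = \left(-7\right) \left(-2\right) = 14$)
$Y^{2}{\left(\left(g + \left(0 + G\right)\right) 2 \right)} = \left(\left(\left(1 + \left(0 + 14\right)\right) 2\right)^{2}\right)^{2} = \left(\left(\left(1 + 14\right) 2\right)^{2}\right)^{2} = \left(\left(15 \cdot 2\right)^{2}\right)^{2} = \left(30^{2}\right)^{2} = 900^{2} = 810000$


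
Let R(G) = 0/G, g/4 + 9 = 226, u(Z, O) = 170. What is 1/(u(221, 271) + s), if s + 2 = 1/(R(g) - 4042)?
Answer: 4042/679055 ≈ 0.0059524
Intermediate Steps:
g = 868 (g = -36 + 4*226 = -36 + 904 = 868)
R(G) = 0
s = -8085/4042 (s = -2 + 1/(0 - 4042) = -2 + 1/(-4042) = -2 - 1/4042 = -8085/4042 ≈ -2.0002)
1/(u(221, 271) + s) = 1/(170 - 8085/4042) = 1/(679055/4042) = 4042/679055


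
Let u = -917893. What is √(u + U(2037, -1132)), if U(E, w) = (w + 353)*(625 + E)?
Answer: 3*I*√332399 ≈ 1729.6*I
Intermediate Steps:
U(E, w) = (353 + w)*(625 + E)
√(u + U(2037, -1132)) = √(-917893 + (220625 + 353*2037 + 625*(-1132) + 2037*(-1132))) = √(-917893 + (220625 + 719061 - 707500 - 2305884)) = √(-917893 - 2073698) = √(-2991591) = 3*I*√332399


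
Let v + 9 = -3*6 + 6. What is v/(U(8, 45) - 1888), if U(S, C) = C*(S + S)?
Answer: 21/1168 ≈ 0.017979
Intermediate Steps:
v = -21 (v = -9 + (-3*6 + 6) = -9 + (-18 + 6) = -9 - 12 = -21)
U(S, C) = 2*C*S (U(S, C) = C*(2*S) = 2*C*S)
v/(U(8, 45) - 1888) = -21/(2*45*8 - 1888) = -21/(720 - 1888) = -21/(-1168) = -21*(-1/1168) = 21/1168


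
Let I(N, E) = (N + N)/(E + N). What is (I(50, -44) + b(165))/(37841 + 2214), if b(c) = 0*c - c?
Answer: -89/24033 ≈ -0.0037032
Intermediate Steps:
I(N, E) = 2*N/(E + N) (I(N, E) = (2*N)/(E + N) = 2*N/(E + N))
b(c) = -c (b(c) = 0 - c = -c)
(I(50, -44) + b(165))/(37841 + 2214) = (2*50/(-44 + 50) - 1*165)/(37841 + 2214) = (2*50/6 - 165)/40055 = (2*50*(1/6) - 165)*(1/40055) = (50/3 - 165)*(1/40055) = -445/3*1/40055 = -89/24033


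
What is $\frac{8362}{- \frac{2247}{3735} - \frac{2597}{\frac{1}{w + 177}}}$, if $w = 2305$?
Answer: $- \frac{10410690}{8024964479} \approx -0.0012973$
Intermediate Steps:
$\frac{8362}{- \frac{2247}{3735} - \frac{2597}{\frac{1}{w + 177}}} = \frac{8362}{- \frac{2247}{3735} - \frac{2597}{\frac{1}{2305 + 177}}} = \frac{8362}{\left(-2247\right) \frac{1}{3735} - \frac{2597}{\frac{1}{2482}}} = \frac{8362}{- \frac{749}{1245} - 2597 \frac{1}{\frac{1}{2482}}} = \frac{8362}{- \frac{749}{1245} - 6445754} = \frac{8362}{- \frac{8024964479}{1245}} = 8362 \left(- \frac{1245}{8024964479}\right) = - \frac{10410690}{8024964479}$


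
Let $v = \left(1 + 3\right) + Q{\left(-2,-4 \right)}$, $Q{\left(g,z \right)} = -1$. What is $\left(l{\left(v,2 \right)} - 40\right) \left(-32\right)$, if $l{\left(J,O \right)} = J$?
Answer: $1184$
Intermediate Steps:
$v = 3$ ($v = \left(1 + 3\right) - 1 = 4 - 1 = 3$)
$\left(l{\left(v,2 \right)} - 40\right) \left(-32\right) = \left(3 - 40\right) \left(-32\right) = \left(-37\right) \left(-32\right) = 1184$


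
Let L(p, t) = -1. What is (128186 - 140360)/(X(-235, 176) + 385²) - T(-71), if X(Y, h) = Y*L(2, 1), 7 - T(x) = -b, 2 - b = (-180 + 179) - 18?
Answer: -2084527/74230 ≈ -28.082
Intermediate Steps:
b = 21 (b = 2 - ((-180 + 179) - 18) = 2 - (-1 - 18) = 2 - 1*(-19) = 2 + 19 = 21)
T(x) = 28 (T(x) = 7 - (-1)*21 = 7 - 1*(-21) = 7 + 21 = 28)
X(Y, h) = -Y (X(Y, h) = Y*(-1) = -Y)
(128186 - 140360)/(X(-235, 176) + 385²) - T(-71) = (128186 - 140360)/(-1*(-235) + 385²) - 1*28 = -12174/(235 + 148225) - 28 = -12174/148460 - 28 = -12174*1/148460 - 28 = -6087/74230 - 28 = -2084527/74230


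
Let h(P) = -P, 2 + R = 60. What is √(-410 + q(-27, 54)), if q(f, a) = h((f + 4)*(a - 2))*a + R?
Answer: 2*√16058 ≈ 253.44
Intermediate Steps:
R = 58 (R = -2 + 60 = 58)
q(f, a) = 58 - a*(-2 + a)*(4 + f) (q(f, a) = (-(f + 4)*(a - 2))*a + 58 = (-(4 + f)*(-2 + a))*a + 58 = (-(-2 + a)*(4 + f))*a + 58 = -a*(-2 + a)*(4 + f) + 58 = 58 - a*(-2 + a)*(4 + f))
√(-410 + q(-27, 54)) = √(-410 + (58 - 1*54*(-8 - 2*(-27) + 4*54 + 54*(-27)))) = √(-410 + (58 - 1*54*(-8 + 54 + 216 - 1458))) = √(-410 + (58 - 1*54*(-1196))) = √(-410 + (58 + 64584)) = √(-410 + 64642) = √64232 = 2*√16058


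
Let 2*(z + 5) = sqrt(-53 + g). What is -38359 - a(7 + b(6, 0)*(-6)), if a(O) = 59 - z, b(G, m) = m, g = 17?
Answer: -38423 + 3*I ≈ -38423.0 + 3.0*I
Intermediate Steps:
z = -5 + 3*I (z = -5 + sqrt(-53 + 17)/2 = -5 + sqrt(-36)/2 = -5 + (6*I)/2 = -5 + 3*I ≈ -5.0 + 3.0*I)
a(O) = 64 - 3*I (a(O) = 59 - (-5 + 3*I) = 59 + (5 - 3*I) = 64 - 3*I)
-38359 - a(7 + b(6, 0)*(-6)) = -38359 - (64 - 3*I) = -38359 + (-64 + 3*I) = -38423 + 3*I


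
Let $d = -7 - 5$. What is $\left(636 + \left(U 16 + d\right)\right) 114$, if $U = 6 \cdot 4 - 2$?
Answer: $111264$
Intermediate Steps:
$U = 22$ ($U = 24 - 2 = 22$)
$d = -12$
$\left(636 + \left(U 16 + d\right)\right) 114 = \left(636 + \left(22 \cdot 16 - 12\right)\right) 114 = \left(636 + \left(352 - 12\right)\right) 114 = \left(636 + 340\right) 114 = 976 \cdot 114 = 111264$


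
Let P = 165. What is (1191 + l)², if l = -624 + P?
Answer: 535824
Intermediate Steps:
l = -459 (l = -624 + 165 = -459)
(1191 + l)² = (1191 - 459)² = 732² = 535824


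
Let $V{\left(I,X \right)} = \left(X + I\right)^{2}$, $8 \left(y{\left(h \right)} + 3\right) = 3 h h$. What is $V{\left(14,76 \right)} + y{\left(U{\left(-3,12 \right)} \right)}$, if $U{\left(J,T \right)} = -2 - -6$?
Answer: $8103$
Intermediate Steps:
$U{\left(J,T \right)} = 4$ ($U{\left(J,T \right)} = -2 + 6 = 4$)
$y{\left(h \right)} = -3 + \frac{3 h^{2}}{8}$ ($y{\left(h \right)} = -3 + \frac{3 h h}{8} = -3 + \frac{3 h^{2}}{8}$)
$V{\left(I,X \right)} = \left(I + X\right)^{2}$
$V{\left(14,76 \right)} + y{\left(U{\left(-3,12 \right)} \right)} = \left(14 + 76\right)^{2} - \left(3 - \frac{3 \cdot 4^{2}}{8}\right) = 90^{2} + \left(-3 + \frac{3}{8} \cdot 16\right) = 8100 + \left(-3 + 6\right) = 8100 + 3 = 8103$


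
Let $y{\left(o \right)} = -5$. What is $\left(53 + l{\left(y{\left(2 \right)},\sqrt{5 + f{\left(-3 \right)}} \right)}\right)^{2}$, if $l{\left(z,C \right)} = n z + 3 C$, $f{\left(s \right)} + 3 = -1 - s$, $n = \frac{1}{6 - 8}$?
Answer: $\frac{15129}{4} \approx 3782.3$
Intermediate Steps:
$n = - \frac{1}{2}$ ($n = \frac{1}{-2} = - \frac{1}{2} \approx -0.5$)
$f{\left(s \right)} = -4 - s$ ($f{\left(s \right)} = -3 - \left(1 + s\right) = -4 - s$)
$l{\left(z,C \right)} = 3 C - \frac{z}{2}$ ($l{\left(z,C \right)} = - \frac{z}{2} + 3 C = 3 C - \frac{z}{2}$)
$\left(53 + l{\left(y{\left(2 \right)},\sqrt{5 + f{\left(-3 \right)}} \right)}\right)^{2} = \left(53 - \left(- \frac{5}{2} - 3 \sqrt{5 - 1}\right)\right)^{2} = \left(53 + \left(3 \sqrt{5 + \left(-4 + 3\right)} + \frac{5}{2}\right)\right)^{2} = \left(53 + \left(3 \sqrt{5 - 1} + \frac{5}{2}\right)\right)^{2} = \left(53 + \left(3 \sqrt{4} + \frac{5}{2}\right)\right)^{2} = \left(53 + \left(3 \cdot 2 + \frac{5}{2}\right)\right)^{2} = \left(53 + \left(6 + \frac{5}{2}\right)\right)^{2} = \left(53 + \frac{17}{2}\right)^{2} = \left(\frac{123}{2}\right)^{2} = \frac{15129}{4}$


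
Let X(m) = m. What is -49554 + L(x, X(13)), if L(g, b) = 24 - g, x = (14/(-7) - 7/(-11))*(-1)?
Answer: -544845/11 ≈ -49531.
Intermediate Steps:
x = 15/11 (x = (14*(-1/7) - 7*(-1/11))*(-1) = (-2 + 7/11)*(-1) = -15/11*(-1) = 15/11 ≈ 1.3636)
-49554 + L(x, X(13)) = -49554 + (24 - 1*15/11) = -49554 + (24 - 15/11) = -49554 + 249/11 = -544845/11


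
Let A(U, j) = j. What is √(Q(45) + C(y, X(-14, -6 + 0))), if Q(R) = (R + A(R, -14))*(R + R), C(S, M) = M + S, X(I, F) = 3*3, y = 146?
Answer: √2945 ≈ 54.268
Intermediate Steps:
X(I, F) = 9
Q(R) = 2*R*(-14 + R) (Q(R) = (R - 14)*(R + R) = (-14 + R)*(2*R) = 2*R*(-14 + R))
√(Q(45) + C(y, X(-14, -6 + 0))) = √(2*45*(-14 + 45) + (9 + 146)) = √(2*45*31 + 155) = √(2790 + 155) = √2945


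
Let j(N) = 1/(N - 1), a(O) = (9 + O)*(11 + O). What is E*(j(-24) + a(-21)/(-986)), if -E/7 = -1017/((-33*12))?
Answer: 1576463/542300 ≈ 2.9070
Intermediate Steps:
j(N) = 1/(-1 + N)
E = -791/44 (E = -(-7119)/((-33*12)) = -(-7119)/(-396) = -(-7119)*(-1)/396 = -7*113/44 = -791/44 ≈ -17.977)
E*(j(-24) + a(-21)/(-986)) = -791*(1/(-1 - 24) + (99 + (-21)**2 + 20*(-21))/(-986))/44 = -791*(1/(-25) + (99 + 441 - 420)*(-1/986))/44 = -791*(-1/25 + 120*(-1/986))/44 = -791*(-1/25 - 60/493)/44 = -791/44*(-1993/12325) = 1576463/542300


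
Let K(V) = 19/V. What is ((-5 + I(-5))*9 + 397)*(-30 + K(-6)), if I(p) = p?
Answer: -61093/6 ≈ -10182.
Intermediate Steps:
((-5 + I(-5))*9 + 397)*(-30 + K(-6)) = ((-5 - 5)*9 + 397)*(-30 + 19/(-6)) = (-10*9 + 397)*(-30 + 19*(-1/6)) = (-90 + 397)*(-30 - 19/6) = 307*(-199/6) = -61093/6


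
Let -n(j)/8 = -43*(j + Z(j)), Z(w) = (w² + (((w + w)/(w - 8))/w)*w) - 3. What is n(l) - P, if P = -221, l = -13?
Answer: 1118857/21 ≈ 53279.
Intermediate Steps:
Z(w) = -3 + w² + 2*w/(-8 + w) (Z(w) = (w² + (((2*w)/(-8 + w))/w)*w) - 3 = (w² + ((2*w/(-8 + w))/w)*w) - 3 = (w² + (2/(-8 + w))*w) - 3 = (w² + 2*w/(-8 + w)) - 3 = -3 + w² + 2*w/(-8 + w))
n(j) = 344*j + 344*(24 + j³ - j - 8*j²)/(-8 + j) (n(j) = -(-344)*(j + (24 + j³ - j - 8*j²)/(-8 + j)) = -8*(-43*j - 43*(24 + j³ - j - 8*j²)/(-8 + j)) = 344*j + 344*(24 + j³ - j - 8*j²)/(-8 + j))
n(l) - P = 344*(24 + (-13)³ - 9*(-13) - 7*(-13)²)/(-8 - 13) - 1*(-221) = 344*(24 - 2197 + 117 - 7*169)/(-21) + 221 = 344*(-1/21)*(24 - 2197 + 117 - 1183) + 221 = 344*(-1/21)*(-3239) + 221 = 1114216/21 + 221 = 1118857/21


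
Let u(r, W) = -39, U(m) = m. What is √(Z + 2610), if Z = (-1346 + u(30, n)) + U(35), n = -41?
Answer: 6*√35 ≈ 35.496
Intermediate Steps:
Z = -1350 (Z = (-1346 - 39) + 35 = -1385 + 35 = -1350)
√(Z + 2610) = √(-1350 + 2610) = √1260 = 6*√35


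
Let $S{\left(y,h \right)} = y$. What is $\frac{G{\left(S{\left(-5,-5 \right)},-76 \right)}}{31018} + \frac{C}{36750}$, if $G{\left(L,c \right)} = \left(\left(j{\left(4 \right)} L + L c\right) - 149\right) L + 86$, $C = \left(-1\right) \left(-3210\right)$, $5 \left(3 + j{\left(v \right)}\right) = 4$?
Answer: $\frac{971013}{18998525} \approx 0.05111$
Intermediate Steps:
$j{\left(v \right)} = - \frac{11}{5}$ ($j{\left(v \right)} = -3 + \frac{1}{5} \cdot 4 = -3 + \frac{4}{5} = - \frac{11}{5}$)
$C = 3210$
$G{\left(L,c \right)} = 86 + L \left(-149 - \frac{11 L}{5} + L c\right)$ ($G{\left(L,c \right)} = \left(\left(- \frac{11 L}{5} + L c\right) - 149\right) L + 86 = \left(-149 - \frac{11 L}{5} + L c\right) L + 86 = L \left(-149 - \frac{11 L}{5} + L c\right) + 86 = 86 + L \left(-149 - \frac{11 L}{5} + L c\right)$)
$\frac{G{\left(S{\left(-5,-5 \right)},-76 \right)}}{31018} + \frac{C}{36750} = \frac{86 - -745 - \frac{11 \left(-5\right)^{2}}{5} - 76 \left(-5\right)^{2}}{31018} + \frac{3210}{36750} = \left(86 + 745 - 55 - 1900\right) \frac{1}{31018} + 3210 \cdot \frac{1}{36750} = \left(86 + 745 - 55 - 1900\right) \frac{1}{31018} + \frac{107}{1225} = \left(-1124\right) \frac{1}{31018} + \frac{107}{1225} = - \frac{562}{15509} + \frac{107}{1225} = \frac{971013}{18998525}$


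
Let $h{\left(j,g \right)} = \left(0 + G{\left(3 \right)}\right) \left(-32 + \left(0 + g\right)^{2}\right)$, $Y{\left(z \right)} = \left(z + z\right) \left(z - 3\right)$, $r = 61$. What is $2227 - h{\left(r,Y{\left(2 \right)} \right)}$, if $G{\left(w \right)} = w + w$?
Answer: $2323$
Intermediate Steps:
$G{\left(w \right)} = 2 w$
$Y{\left(z \right)} = 2 z \left(-3 + z\right)$
$h{\left(j,g \right)} = -192 + 6 g^{2}$ ($h{\left(j,g \right)} = \left(0 + 2 \cdot 3\right) \left(-32 + \left(0 + g\right)^{2}\right) = \left(0 + 6\right) \left(-32 + g^{2}\right) = 6 \left(-32 + g^{2}\right) = -192 + 6 g^{2}$)
$2227 - h{\left(r,Y{\left(2 \right)} \right)} = 2227 - \left(-192 + 6 \left(2 \cdot 2 \left(-3 + 2\right)\right)^{2}\right) = 2227 - \left(-192 + 6 \left(2 \cdot 2 \left(-1\right)\right)^{2}\right) = 2227 - \left(-192 + 6 \left(-4\right)^{2}\right) = 2227 - \left(-192 + 6 \cdot 16\right) = 2227 - \left(-192 + 96\right) = 2227 - -96 = 2227 + 96 = 2323$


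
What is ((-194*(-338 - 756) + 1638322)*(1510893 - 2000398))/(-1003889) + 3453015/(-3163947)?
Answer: 955360439021971265/1058750529961 ≈ 9.0235e+5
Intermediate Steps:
((-194*(-338 - 756) + 1638322)*(1510893 - 2000398))/(-1003889) + 3453015/(-3163947) = ((-194*(-1094) + 1638322)*(-489505))*(-1/1003889) + 3453015*(-1/3163947) = ((212236 + 1638322)*(-489505))*(-1/1003889) - 1151005/1054649 = (1850558*(-489505))*(-1/1003889) - 1151005/1054649 = -905857393790*(-1/1003889) - 1151005/1054649 = 905857393790/1003889 - 1151005/1054649 = 955360439021971265/1058750529961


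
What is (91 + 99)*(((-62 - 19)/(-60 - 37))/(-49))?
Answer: -15390/4753 ≈ -3.2380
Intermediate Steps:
(91 + 99)*(((-62 - 19)/(-60 - 37))/(-49)) = 190*(-81/(-97)*(-1/49)) = 190*(-81*(-1/97)*(-1/49)) = 190*((81/97)*(-1/49)) = 190*(-81/4753) = -15390/4753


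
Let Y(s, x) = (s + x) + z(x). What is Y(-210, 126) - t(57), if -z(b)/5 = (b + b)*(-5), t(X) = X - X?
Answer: 6216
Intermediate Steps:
t(X) = 0
z(b) = 50*b (z(b) = -5*(b + b)*(-5) = -5*2*b*(-5) = -(-50)*b = 50*b)
Y(s, x) = s + 51*x (Y(s, x) = (s + x) + 50*x = s + 51*x)
Y(-210, 126) - t(57) = (-210 + 51*126) - 1*0 = (-210 + 6426) + 0 = 6216 + 0 = 6216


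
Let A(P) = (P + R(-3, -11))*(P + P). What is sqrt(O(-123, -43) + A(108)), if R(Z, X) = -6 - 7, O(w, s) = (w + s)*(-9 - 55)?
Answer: 2*sqrt(7786) ≈ 176.48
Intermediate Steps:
O(w, s) = -64*s - 64*w (O(w, s) = (s + w)*(-64) = -64*s - 64*w)
R(Z, X) = -13
A(P) = 2*P*(-13 + P) (A(P) = (P - 13)*(P + P) = (-13 + P)*(2*P) = 2*P*(-13 + P))
sqrt(O(-123, -43) + A(108)) = sqrt((-64*(-43) - 64*(-123)) + 2*108*(-13 + 108)) = sqrt((2752 + 7872) + 2*108*95) = sqrt(10624 + 20520) = sqrt(31144) = 2*sqrt(7786)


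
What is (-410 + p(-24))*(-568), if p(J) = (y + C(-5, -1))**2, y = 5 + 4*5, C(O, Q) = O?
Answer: 5680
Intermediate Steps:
y = 25 (y = 5 + 20 = 25)
p(J) = 400 (p(J) = (25 - 5)**2 = 20**2 = 400)
(-410 + p(-24))*(-568) = (-410 + 400)*(-568) = -10*(-568) = 5680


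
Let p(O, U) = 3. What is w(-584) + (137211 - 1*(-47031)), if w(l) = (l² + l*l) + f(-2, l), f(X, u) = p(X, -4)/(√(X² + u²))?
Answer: 866354 + 3*√85265/170530 ≈ 8.6635e+5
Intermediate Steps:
f(X, u) = 3/√(X² + u²) (f(X, u) = 3/(√(X² + u²)) = 3/√(X² + u²))
w(l) = 2*l² + 3/√(4 + l²) (w(l) = (l² + l*l) + 3/√((-2)² + l²) = (l² + l²) + 3/√(4 + l²) = 2*l² + 3/√(4 + l²))
w(-584) + (137211 - 1*(-47031)) = (2*(-584)² + 3/√(4 + (-584)²)) + (137211 - 1*(-47031)) = (2*341056 + 3/√(4 + 341056)) + (137211 + 47031) = (682112 + 3/√341060) + 184242 = (682112 + 3*(√85265/170530)) + 184242 = (682112 + 3*√85265/170530) + 184242 = 866354 + 3*√85265/170530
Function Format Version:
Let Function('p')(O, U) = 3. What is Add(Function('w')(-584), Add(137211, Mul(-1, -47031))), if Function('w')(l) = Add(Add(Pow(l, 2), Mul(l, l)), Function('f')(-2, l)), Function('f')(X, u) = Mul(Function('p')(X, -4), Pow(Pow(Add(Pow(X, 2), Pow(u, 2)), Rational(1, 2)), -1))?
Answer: Add(866354, Mul(Rational(3, 170530), Pow(85265, Rational(1, 2)))) ≈ 8.6635e+5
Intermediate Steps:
Function('f')(X, u) = Mul(3, Pow(Add(Pow(X, 2), Pow(u, 2)), Rational(-1, 2))) (Function('f')(X, u) = Mul(3, Pow(Pow(Add(Pow(X, 2), Pow(u, 2)), Rational(1, 2)), -1)) = Mul(3, Pow(Add(Pow(X, 2), Pow(u, 2)), Rational(-1, 2))))
Function('w')(l) = Add(Mul(2, Pow(l, 2)), Mul(3, Pow(Add(4, Pow(l, 2)), Rational(-1, 2)))) (Function('w')(l) = Add(Add(Pow(l, 2), Mul(l, l)), Mul(3, Pow(Add(Pow(-2, 2), Pow(l, 2)), Rational(-1, 2)))) = Add(Add(Pow(l, 2), Pow(l, 2)), Mul(3, Pow(Add(4, Pow(l, 2)), Rational(-1, 2)))) = Add(Mul(2, Pow(l, 2)), Mul(3, Pow(Add(4, Pow(l, 2)), Rational(-1, 2)))))
Add(Function('w')(-584), Add(137211, Mul(-1, -47031))) = Add(Add(Mul(2, Pow(-584, 2)), Mul(3, Pow(Add(4, Pow(-584, 2)), Rational(-1, 2)))), Add(137211, Mul(-1, -47031))) = Add(Add(Mul(2, 341056), Mul(3, Pow(Add(4, 341056), Rational(-1, 2)))), Add(137211, 47031)) = Add(Add(682112, Mul(3, Pow(341060, Rational(-1, 2)))), 184242) = Add(Add(682112, Mul(3, Mul(Rational(1, 170530), Pow(85265, Rational(1, 2))))), 184242) = Add(Add(682112, Mul(Rational(3, 170530), Pow(85265, Rational(1, 2)))), 184242) = Add(866354, Mul(Rational(3, 170530), Pow(85265, Rational(1, 2))))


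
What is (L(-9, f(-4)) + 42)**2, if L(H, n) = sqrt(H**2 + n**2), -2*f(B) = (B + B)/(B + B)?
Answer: 7381/4 + 210*sqrt(13) ≈ 2602.4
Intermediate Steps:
f(B) = -1/2 (f(B) = -(B + B)/(2*(B + B)) = -2*B/(2*(2*B)) = -2*B*1/(2*B)/2 = -1/2*1 = -1/2)
(L(-9, f(-4)) + 42)**2 = (sqrt((-9)**2 + (-1/2)**2) + 42)**2 = (sqrt(81 + 1/4) + 42)**2 = (sqrt(325/4) + 42)**2 = (5*sqrt(13)/2 + 42)**2 = (42 + 5*sqrt(13)/2)**2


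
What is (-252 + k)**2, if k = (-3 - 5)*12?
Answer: 121104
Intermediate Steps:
k = -96 (k = -8*12 = -96)
(-252 + k)**2 = (-252 - 96)**2 = (-348)**2 = 121104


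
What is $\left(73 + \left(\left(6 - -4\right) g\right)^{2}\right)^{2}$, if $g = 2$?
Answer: $223729$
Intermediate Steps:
$\left(73 + \left(\left(6 - -4\right) g\right)^{2}\right)^{2} = \left(73 + \left(\left(6 - -4\right) 2\right)^{2}\right)^{2} = \left(73 + \left(\left(6 + 4\right) 2\right)^{2}\right)^{2} = \left(73 + \left(10 \cdot 2\right)^{2}\right)^{2} = \left(73 + 20^{2}\right)^{2} = \left(73 + 400\right)^{2} = 473^{2} = 223729$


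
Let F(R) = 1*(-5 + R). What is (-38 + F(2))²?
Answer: 1681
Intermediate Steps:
F(R) = -5 + R
(-38 + F(2))² = (-38 + (-5 + 2))² = (-38 - 3)² = (-41)² = 1681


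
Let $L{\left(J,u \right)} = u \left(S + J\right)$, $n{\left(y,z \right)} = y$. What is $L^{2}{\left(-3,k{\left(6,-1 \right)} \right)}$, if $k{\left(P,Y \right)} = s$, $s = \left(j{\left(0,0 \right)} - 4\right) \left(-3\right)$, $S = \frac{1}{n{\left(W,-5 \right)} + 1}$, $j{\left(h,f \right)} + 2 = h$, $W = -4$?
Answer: $3600$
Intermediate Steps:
$j{\left(h,f \right)} = -2 + h$
$S = - \frac{1}{3}$ ($S = \frac{1}{-4 + 1} = \frac{1}{-3} = - \frac{1}{3} \approx -0.33333$)
$s = 18$ ($s = \left(\left(-2 + 0\right) - 4\right) \left(-3\right) = \left(-2 - 4\right) \left(-3\right) = \left(-6\right) \left(-3\right) = 18$)
$k{\left(P,Y \right)} = 18$
$L{\left(J,u \right)} = u \left(- \frac{1}{3} + J\right)$
$L^{2}{\left(-3,k{\left(6,-1 \right)} \right)} = \left(18 \left(- \frac{1}{3} - 3\right)\right)^{2} = \left(18 \left(- \frac{10}{3}\right)\right)^{2} = \left(-60\right)^{2} = 3600$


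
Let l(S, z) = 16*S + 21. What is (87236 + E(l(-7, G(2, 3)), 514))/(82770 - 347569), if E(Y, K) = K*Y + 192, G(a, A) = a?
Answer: -40654/264799 ≈ -0.15353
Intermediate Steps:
l(S, z) = 21 + 16*S
E(Y, K) = 192 + K*Y
(87236 + E(l(-7, G(2, 3)), 514))/(82770 - 347569) = (87236 + (192 + 514*(21 + 16*(-7))))/(82770 - 347569) = (87236 + (192 + 514*(21 - 112)))/(-264799) = (87236 + (192 + 514*(-91)))*(-1/264799) = (87236 + (192 - 46774))*(-1/264799) = (87236 - 46582)*(-1/264799) = 40654*(-1/264799) = -40654/264799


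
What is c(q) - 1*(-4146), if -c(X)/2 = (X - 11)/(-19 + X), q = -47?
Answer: 136760/33 ≈ 4144.2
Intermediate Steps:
c(X) = -2*(-11 + X)/(-19 + X) (c(X) = -2*(X - 11)/(-19 + X) = -2*(-11 + X)/(-19 + X))
c(q) - 1*(-4146) = 2*(11 - 1*(-47))/(-19 - 47) - 1*(-4146) = 2*(11 + 47)/(-66) + 4146 = 2*(-1/66)*58 + 4146 = -58/33 + 4146 = 136760/33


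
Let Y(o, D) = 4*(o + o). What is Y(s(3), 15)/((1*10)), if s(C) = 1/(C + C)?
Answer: 2/15 ≈ 0.13333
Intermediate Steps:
s(C) = 1/(2*C)
Y(o, D) = 8*o (Y(o, D) = 4*(2*o) = 8*o)
Y(s(3), 15)/((1*10)) = (8*((½)/3))/((1*10)) = (8*((½)*(⅓)))/10 = (8*(⅙))*(⅒) = (4/3)*(⅒) = 2/15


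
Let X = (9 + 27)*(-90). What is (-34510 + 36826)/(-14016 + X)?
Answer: -193/1438 ≈ -0.13421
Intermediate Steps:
X = -3240 (X = 36*(-90) = -3240)
(-34510 + 36826)/(-14016 + X) = (-34510 + 36826)/(-14016 - 3240) = 2316/(-17256) = 2316*(-1/17256) = -193/1438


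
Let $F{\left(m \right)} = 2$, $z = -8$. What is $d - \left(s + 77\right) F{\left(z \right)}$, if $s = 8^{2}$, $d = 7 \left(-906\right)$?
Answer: $-6624$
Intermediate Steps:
$d = -6342$
$s = 64$
$d - \left(s + 77\right) F{\left(z \right)} = -6342 - \left(64 + 77\right) 2 = -6342 - 141 \cdot 2 = -6342 - 282 = -6624$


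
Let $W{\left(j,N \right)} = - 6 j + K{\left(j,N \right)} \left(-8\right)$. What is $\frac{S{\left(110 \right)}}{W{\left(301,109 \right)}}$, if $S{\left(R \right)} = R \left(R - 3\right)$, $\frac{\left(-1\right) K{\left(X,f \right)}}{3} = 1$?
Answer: $- \frac{535}{81} \approx -6.6049$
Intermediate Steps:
$K{\left(X,f \right)} = -3$ ($K{\left(X,f \right)} = \left(-3\right) 1 = -3$)
$W{\left(j,N \right)} = 24 - 6 j$ ($W{\left(j,N \right)} = - 6 j - -24 = - 6 j + 24 = 24 - 6 j$)
$S{\left(R \right)} = R \left(-3 + R\right)$
$\frac{S{\left(110 \right)}}{W{\left(301,109 \right)}} = \frac{110 \left(-3 + 110\right)}{24 - 1806} = \frac{110 \cdot 107}{24 - 1806} = \frac{11770}{-1782} = 11770 \left(- \frac{1}{1782}\right) = - \frac{535}{81}$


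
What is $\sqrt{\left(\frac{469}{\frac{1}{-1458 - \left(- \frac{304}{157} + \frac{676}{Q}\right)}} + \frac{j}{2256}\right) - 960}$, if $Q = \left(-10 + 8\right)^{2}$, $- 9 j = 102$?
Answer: $\frac{i \sqrt{5983391682574622}}{88548} \approx 873.56 i$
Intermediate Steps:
$j = - \frac{34}{3}$ ($j = \left(- \frac{1}{9}\right) 102 = - \frac{34}{3} \approx -11.333$)
$Q = 4$ ($Q = \left(-2\right)^{2} = 4$)
$\sqrt{\left(\frac{469}{\frac{1}{-1458 - \left(- \frac{304}{157} + \frac{676}{Q}\right)}} + \frac{j}{2256}\right) - 960} = \sqrt{\left(\frac{469}{\frac{1}{-1458 - \left(169 - \frac{304}{157}\right)}} - \frac{34}{3 \cdot 2256}\right) - 960} = \sqrt{\left(\frac{469}{\frac{1}{-1458 - \frac{26229}{157}}} - \frac{17}{3384}\right) - 960} = \sqrt{\left(\frac{469}{\frac{1}{- \frac{255135}{157}}} - \frac{17}{3384}\right) - 960} = \sqrt{\left(\frac{469}{- \frac{157}{255135}} - \frac{17}{3384}\right) - 960} = \sqrt{\left(469 \left(- \frac{255135}{157}\right) - \frac{17}{3384}\right) - 960} = \sqrt{\left(- \frac{119658315}{157} - \frac{17}{3384}\right) - 960} = \sqrt{- \frac{404923740629}{531288} - 960} = \sqrt{- \frac{405433777109}{531288}} = \frac{i \sqrt{5983391682574622}}{88548}$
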